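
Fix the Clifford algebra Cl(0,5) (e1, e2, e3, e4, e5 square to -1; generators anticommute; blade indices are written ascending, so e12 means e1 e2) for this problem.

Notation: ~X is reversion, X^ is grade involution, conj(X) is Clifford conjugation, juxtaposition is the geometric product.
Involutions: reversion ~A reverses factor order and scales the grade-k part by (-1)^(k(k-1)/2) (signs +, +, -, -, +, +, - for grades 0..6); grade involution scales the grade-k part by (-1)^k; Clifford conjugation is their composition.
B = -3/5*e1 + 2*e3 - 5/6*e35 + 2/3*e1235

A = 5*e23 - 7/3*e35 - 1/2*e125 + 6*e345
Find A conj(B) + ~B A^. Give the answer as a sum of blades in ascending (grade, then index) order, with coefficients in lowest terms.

first term: 35/18 + 10*e2 + 1/3*e3 + 5*e4 + 14/3*e5 + 14/9*e12 - 10/3*e15 - 58/15*e25 + 12*e45 + 31/12*e123 + 4*e124 - 7/5*e135 - e1235 - 18/5*e1345
second term: 35/18 + 10*e2 + 1/3*e3 - 5*e4 + 14/3*e5 + 14/9*e12 - 10/3*e15 + 67/15*e25 + 12*e45 - 41/12*e123 - 4*e124 + 7/5*e135 + e1235 + 18/5*e1345
Answer: 35/9 + 20*e2 + 2/3*e3 + 28/3*e5 + 28/9*e12 - 20/3*e15 + 3/5*e25 + 24*e45 - 5/6*e123


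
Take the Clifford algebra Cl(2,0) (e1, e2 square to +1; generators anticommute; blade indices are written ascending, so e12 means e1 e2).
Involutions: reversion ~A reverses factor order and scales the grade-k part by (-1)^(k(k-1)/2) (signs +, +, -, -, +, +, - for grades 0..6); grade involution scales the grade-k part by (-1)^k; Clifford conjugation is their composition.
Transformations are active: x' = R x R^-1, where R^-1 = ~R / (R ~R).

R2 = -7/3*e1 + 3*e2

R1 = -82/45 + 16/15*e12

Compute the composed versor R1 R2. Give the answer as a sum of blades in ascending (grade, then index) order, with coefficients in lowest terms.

Distribute over the terms of R1 (each basis-blade product reordered to ascending indices, repeated generators contracted through their squares):
(-82/45) R2 = 574/135*e1 - 82/15*e2
(16/15*e12) R2 = 16/5*e1 + 112/45*e2
Summing the partial products and collecting blades:
Answer: 1006/135*e1 - 134/45*e2


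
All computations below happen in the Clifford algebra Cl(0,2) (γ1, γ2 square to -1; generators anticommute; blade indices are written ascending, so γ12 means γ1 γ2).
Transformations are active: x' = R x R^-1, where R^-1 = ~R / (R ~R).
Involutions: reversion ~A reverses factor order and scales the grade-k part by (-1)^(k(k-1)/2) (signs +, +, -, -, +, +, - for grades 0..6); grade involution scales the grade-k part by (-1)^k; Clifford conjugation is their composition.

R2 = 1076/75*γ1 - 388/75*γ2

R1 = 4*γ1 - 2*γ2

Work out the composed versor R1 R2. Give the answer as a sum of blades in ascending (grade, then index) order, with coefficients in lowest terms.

Distribute over the terms of R1 (each basis-blade product reordered to ascending indices, repeated generators contracted through their squares):
(4*γ1) R2 = -4304/75 - 1552/75*γ12
(-2*γ2) R2 = -776/75 + 2152/75*γ12
Summing the partial products and collecting blades:
Answer: -1016/15 + 8*γ12


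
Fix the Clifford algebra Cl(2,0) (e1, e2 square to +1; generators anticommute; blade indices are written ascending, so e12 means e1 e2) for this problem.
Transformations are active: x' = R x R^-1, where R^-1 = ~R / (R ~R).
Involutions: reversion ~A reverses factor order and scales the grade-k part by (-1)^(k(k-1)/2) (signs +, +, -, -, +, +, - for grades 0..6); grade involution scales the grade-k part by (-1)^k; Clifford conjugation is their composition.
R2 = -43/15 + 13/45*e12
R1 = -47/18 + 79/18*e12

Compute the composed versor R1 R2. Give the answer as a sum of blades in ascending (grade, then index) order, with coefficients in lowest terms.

Distribute over the terms of R1 (each basis-blade product reordered to ascending indices, repeated generators contracted through their squares):
(-47/18) R2 = 2021/270 - 611/810*e12
(79/18*e12) R2 = -1027/810 - 3397/270*e12
Summing the partial products and collecting blades:
Answer: 2518/405 - 5401/405*e12


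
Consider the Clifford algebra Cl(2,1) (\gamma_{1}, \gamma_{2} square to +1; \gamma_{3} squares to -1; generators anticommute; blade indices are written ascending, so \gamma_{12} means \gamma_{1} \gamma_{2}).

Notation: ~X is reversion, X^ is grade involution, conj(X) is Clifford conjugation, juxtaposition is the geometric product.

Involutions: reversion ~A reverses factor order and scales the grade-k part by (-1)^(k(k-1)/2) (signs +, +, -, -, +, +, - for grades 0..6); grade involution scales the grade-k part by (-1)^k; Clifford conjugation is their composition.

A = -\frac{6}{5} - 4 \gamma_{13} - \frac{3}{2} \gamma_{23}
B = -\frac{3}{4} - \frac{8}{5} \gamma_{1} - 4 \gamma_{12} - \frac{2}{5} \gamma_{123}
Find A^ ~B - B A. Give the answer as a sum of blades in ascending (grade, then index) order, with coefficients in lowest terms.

first term: \frac{9}{10} + \frac{33}{25} \gamma_{1} + \frac{8}{5} \gamma_{2} - \frac{32}{5} \gamma_{3} - \frac{24}{5} \gamma_{12} + 9 \gamma_{13} - \frac{119}{8} \gamma_{23} + \frac{48}{25} \gamma_{123}
second term: \frac{9}{10} + \frac{63}{25} \gamma_{1} - \frac{8}{5} \gamma_{2} + \frac{32}{5} \gamma_{3} + \frac{24}{5} \gamma_{12} + 9 \gamma_{13} - \frac{119}{8} \gamma_{23} + \frac{72}{25} \gamma_{123}
Answer: -\frac{6}{5} \gamma_{1} + \frac{16}{5} \gamma_{2} - \frac{64}{5} \gamma_{3} - \frac{48}{5} \gamma_{12} - \frac{24}{25} \gamma_{123}


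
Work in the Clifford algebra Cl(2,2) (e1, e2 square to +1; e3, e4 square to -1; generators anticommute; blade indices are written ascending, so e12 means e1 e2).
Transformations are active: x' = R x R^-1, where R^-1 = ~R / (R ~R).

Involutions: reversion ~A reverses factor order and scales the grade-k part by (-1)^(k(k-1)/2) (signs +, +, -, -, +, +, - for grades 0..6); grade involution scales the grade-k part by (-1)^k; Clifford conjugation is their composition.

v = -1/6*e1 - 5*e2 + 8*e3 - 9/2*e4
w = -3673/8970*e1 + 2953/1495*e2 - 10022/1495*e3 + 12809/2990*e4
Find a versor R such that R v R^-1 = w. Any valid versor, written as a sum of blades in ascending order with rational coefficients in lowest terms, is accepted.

Sketch: the shared square -533/9 makes R = v + w = -2584/4485*e1 - 4522/1495*e2 + 1938/1495*e3 - 323/1495*e4 the natural versor; its sandwich fixes that direction, negates (v - w)/2, and sends v to w.
Answer: -2584/4485*e1 - 4522/1495*e2 + 1938/1495*e3 - 323/1495*e4


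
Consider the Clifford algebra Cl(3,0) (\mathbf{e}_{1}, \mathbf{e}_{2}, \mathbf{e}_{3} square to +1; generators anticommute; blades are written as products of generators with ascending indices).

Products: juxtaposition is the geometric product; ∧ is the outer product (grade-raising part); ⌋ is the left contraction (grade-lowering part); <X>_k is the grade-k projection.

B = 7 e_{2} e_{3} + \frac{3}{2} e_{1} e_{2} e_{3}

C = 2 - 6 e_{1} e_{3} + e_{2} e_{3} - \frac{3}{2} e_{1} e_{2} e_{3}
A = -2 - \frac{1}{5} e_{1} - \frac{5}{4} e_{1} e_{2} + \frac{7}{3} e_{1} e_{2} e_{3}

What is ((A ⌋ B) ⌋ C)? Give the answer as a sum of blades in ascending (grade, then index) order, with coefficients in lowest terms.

step 1: -\frac{7}{2} + \frac{15}{8} e_{3} - \frac{143}{10} e_{2} e_{3} - 3 e_{1} e_{2} e_{3}
step 2: \frac{14}{5} - \frac{51}{5} e_{1} - \frac{15}{8} e_{2} - \frac{45}{16} e_{1} e_{2} + 21 e_{1} e_{3} - \frac{7}{2} e_{2} e_{3} + \frac{21}{4} e_{1} e_{2} e_{3}
Answer: \frac{14}{5} - \frac{51}{5} e_{1} - \frac{15}{8} e_{2} - \frac{45}{16} e_{1} e_{2} + 21 e_{1} e_{3} - \frac{7}{2} e_{2} e_{3} + \frac{21}{4} e_{1} e_{2} e_{3}


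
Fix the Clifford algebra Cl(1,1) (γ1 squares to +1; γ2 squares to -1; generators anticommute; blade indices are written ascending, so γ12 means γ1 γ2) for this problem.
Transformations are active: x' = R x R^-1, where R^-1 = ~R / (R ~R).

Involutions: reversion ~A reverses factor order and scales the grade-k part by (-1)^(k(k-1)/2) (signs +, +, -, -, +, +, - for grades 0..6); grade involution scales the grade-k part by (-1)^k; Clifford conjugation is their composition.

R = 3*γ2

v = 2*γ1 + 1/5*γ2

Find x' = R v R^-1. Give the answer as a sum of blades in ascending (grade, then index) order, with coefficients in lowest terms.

~R = 3*γ2, and R ~R = -9, so R^-1 = ~R / (-9).
R v = -3/5 - 6*γ12
Answer: -2*γ1 + 1/5*γ2


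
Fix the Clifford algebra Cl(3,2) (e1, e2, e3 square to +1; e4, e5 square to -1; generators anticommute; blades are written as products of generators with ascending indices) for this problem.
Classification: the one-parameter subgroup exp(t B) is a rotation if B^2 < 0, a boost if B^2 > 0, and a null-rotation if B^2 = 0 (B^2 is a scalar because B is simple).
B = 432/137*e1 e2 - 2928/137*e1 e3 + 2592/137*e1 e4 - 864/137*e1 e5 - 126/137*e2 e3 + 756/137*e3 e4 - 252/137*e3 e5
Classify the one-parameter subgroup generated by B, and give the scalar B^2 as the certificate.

B^2 term by term: the squares give (432/137)^2*(e1 e2)^2 + (-2928/137)^2*(e1 e3)^2 + (2592/137)^2*(e1 e4)^2 + (-864/137)^2*(e1 e5)^2 + (-126/137)^2*(e2 e3)^2 + (756/137)^2*(e3 e4)^2 + (-252/137)^2*(e3 e5)^2 = 186624/18769*(-1) + 8573184/18769*(-1) + 6718464/18769*(+1) + 746496/18769*(+1) + 15876/18769*(-1) + 571536/18769*(+1) + 63504/18769*(+1) = -36 (each basis 2-blade squares to minus the product of its generators' squares); cross terms between blades sharing an index anticommute and cancel; the commuting (index-disjoint) pairs give grade-4 terms 2*c*c'*(blade product), which cancel blade by blade — e1 e2 e3 e4: 653184/18769 - 653184/18769 = 0; e1 e2 e3 e5: -217728/18769 + 217728/18769 = 0; e1 e3 e4 e5: 1306368/18769 - 1306368/18769 = 0 — confirming B is simple. So B^2 = -36.
Answer: rotation, certificate B^2 = -36. The invariant at work: B^2 = -36 is unchanged by conjugation, hence its sign classifies the subgroup whatever basis B is written in.


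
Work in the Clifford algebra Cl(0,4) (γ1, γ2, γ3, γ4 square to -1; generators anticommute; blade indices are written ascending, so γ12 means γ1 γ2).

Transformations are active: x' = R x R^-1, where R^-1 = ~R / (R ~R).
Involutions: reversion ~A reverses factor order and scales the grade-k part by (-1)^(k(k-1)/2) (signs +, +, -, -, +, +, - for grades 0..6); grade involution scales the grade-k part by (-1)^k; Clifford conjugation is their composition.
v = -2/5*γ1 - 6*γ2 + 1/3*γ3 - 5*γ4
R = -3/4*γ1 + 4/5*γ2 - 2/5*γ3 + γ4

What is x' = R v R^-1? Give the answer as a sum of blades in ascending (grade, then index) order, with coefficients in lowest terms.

~R = -3/4*γ1 + 4/5*γ2 - 2/5*γ3 + γ4, and R ~R = -189/80, so R^-1 = ~R / (-189/80).
R v = 289/30 + 241/50*γ12 - 41/100*γ13 + 83/20*γ14 - 32/15*γ23 + 2*γ24 + 5/3*γ34
Answer: 6158/945*γ1 - 1486/2835*γ2 + 8303/2835*γ3 - 1789/567*γ4


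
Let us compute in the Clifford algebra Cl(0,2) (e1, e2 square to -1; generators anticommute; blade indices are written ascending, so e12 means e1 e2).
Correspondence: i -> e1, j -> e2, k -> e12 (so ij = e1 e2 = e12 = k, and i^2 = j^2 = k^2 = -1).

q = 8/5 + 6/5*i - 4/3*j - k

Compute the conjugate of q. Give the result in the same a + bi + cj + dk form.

In blades: q = 8/5 + 6/5*e1 - 4/3*e2 - e12.
Conjugation here is Clifford conjugation: the scalar is fixed and the grade-1 and grade-2 blades all flip sign, giving 8/5 - 6/5*e1 + 4/3*e2 + e12; translating back:
Answer: 8/5 - 6/5*i + 4/3*j + k


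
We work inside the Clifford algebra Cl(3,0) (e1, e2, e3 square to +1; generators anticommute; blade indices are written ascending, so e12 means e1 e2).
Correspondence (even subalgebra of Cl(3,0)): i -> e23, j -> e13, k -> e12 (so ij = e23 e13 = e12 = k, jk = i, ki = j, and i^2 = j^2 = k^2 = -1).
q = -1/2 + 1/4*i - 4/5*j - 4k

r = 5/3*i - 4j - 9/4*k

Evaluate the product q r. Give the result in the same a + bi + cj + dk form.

In blades: q = -1/2 - 4*e12 - 4/5*e13 + 1/4*e23, r = -9/4*e12 - 4*e13 + 5/3*e23.
Distribute q over r term by term (generator squares from the signature, products reordered to ascending indices): (-1/2)*r = 9/8*e12 + 2*e13 - 5/6*e23; (-4*e12)*r = -9 - 20/3*e13 - 16*e23; (-4/5*e13)*r = -16/5 + 4/3*e12 + 9/5*e23; (1/4*e23)*r = -5/12 - e12 + 9/16*e13.
Sum: -757/60 + 35/24*e12 - 197/48*e13 - 451/30*e23; translating back through the correspondence:
Answer: -757/60 - 451/30*i - 197/48*j + 35/24*k


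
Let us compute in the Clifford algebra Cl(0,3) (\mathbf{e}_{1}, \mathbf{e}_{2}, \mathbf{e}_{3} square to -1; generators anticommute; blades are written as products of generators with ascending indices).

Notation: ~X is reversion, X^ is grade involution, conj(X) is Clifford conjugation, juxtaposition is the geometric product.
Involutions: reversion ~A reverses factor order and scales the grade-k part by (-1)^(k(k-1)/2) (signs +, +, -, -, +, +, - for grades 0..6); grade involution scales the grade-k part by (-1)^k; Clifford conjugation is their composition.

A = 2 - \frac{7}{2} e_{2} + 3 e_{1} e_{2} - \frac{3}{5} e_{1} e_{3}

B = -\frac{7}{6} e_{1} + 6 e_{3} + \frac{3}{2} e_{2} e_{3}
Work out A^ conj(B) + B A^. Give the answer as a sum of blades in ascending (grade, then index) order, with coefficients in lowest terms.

first term: -\frac{19}{15} e_{1} + \frac{7}{2} e_{2} - \frac{149}{20} e_{3} - \frac{191}{60} e_{1} e_{2} + \frac{9}{2} e_{1} e_{3} - 24 e_{2} e_{3} - 18 e_{1} e_{2} e_{3}
second term: -\frac{89}{15} e_{1} + \frac{7}{2} e_{2} + \frac{331}{20} e_{3} - \frac{191}{60} e_{1} e_{2} + \frac{9}{2} e_{1} e_{3} - 18 e_{2} e_{3} + 18 e_{1} e_{2} e_{3}
Answer: -\frac{36}{5} e_{1} + 7 e_{2} + \frac{91}{10} e_{3} - \frac{191}{30} e_{1} e_{2} + 9 e_{1} e_{3} - 42 e_{2} e_{3}


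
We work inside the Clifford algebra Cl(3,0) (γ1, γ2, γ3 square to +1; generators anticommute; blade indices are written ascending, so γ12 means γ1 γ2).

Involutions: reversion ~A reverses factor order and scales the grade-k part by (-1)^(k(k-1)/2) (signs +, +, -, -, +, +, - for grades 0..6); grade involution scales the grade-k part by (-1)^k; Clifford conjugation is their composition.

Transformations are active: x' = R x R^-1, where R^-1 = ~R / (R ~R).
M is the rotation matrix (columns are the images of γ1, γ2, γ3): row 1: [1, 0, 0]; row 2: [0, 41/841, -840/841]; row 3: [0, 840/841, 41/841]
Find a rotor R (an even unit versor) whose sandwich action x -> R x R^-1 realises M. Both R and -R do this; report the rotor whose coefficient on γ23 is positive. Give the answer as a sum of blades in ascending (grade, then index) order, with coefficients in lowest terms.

Method: write R = a + b12*γ12 + b13*γ13 + b23*γ23 with a^2 + b12^2 + b13^2 + b23^2 = 1 (so R^-1 = ~R). Expanding the columns R e_j ~R gives tr M = 4a^2 - 1 and, from the antisymmetric part, M21 - M12 = -4a*b12, M13 - M31 = 4a*b13, M32 - M23 = -4a*b23.
Here tr M = 923/841, so a^2 = (1 + tr M)/4 = 441/841 and a = ±21/29. Taking a = 21/29: M21 - M12 = 0, M13 - M31 = 0, M32 - M23 = 1680/841, giving b12 = 0, b13 = 0, b23 = -20/29, i.e. R = 21/29 - 20/29*γ23.
Its γ23 coefficient is negative, so report the other preimage -R.
Answer: -21/29 + 20/29*γ23. Key observation: the double cover Spin(3) -> SO(3) sends R and -R to the same matrix (trace 923/841 here), so the stated sign of the γ23 coefficient is what selects one sheet.


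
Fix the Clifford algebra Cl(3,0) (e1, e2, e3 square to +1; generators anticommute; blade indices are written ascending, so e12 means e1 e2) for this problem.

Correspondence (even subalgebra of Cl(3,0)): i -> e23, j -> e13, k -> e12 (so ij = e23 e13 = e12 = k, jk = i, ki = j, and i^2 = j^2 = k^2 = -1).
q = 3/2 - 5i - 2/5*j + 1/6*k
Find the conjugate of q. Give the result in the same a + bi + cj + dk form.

In blades: q = 3/2 + 1/6*e12 - 2/5*e13 - 5*e23.
Quaternion conjugation is reversion on the even subalgebra: the scalar is fixed and every grade-2 blade flips sign, giving 3/2 - 1/6*e12 + 2/5*e13 + 5*e23; translating back:
Answer: 3/2 + 5i + 2/5*j - 1/6*k


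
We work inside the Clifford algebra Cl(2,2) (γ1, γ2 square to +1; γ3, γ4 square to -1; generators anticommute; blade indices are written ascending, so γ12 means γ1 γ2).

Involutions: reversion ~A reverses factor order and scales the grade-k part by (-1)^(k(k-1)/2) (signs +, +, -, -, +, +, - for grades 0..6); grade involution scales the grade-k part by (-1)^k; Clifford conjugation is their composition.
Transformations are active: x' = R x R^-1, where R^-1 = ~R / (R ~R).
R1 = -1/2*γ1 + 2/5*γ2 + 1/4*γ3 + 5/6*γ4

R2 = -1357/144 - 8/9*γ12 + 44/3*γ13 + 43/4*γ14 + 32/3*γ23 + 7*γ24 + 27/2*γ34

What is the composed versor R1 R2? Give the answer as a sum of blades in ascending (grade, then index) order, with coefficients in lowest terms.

Distribute over the terms of R1 (each basis-blade product reordered to ascending indices, repeated generators contracted through their squares):
(-1/2*γ1) R2 = 1357/288*γ1 + 4/9*γ2 - 22/3*γ3 - 43/8*γ4 - 16/3*γ123 - 7/2*γ124 - 27/4*γ134
(2/5*γ2) R2 = 16/45*γ1 - 1357/360*γ2 + 64/15*γ3 + 14/5*γ4 - 88/15*γ123 - 43/10*γ124 + 27/5*γ234
(1/4*γ3) R2 = 11/3*γ1 + 8/3*γ2 - 1357/576*γ3 - 27/8*γ4 - 2/9*γ123 - 43/16*γ134 - 7/4*γ234
(5/6*γ4) R2 = 215/24*γ1 + 35/6*γ2 + 45/4*γ3 - 6785/864*γ4 - 20/27*γ124 + 110/9*γ134 + 80/9*γ234
Summing the partial products and collecting blades:
Answer: 25477/1440*γ1 + 207/40*γ2 + 16783/2880*γ3 - 59629/4320*γ4 - 514/45*γ123 - 1153/135*γ124 + 401/144*γ134 + 2257/180*γ234


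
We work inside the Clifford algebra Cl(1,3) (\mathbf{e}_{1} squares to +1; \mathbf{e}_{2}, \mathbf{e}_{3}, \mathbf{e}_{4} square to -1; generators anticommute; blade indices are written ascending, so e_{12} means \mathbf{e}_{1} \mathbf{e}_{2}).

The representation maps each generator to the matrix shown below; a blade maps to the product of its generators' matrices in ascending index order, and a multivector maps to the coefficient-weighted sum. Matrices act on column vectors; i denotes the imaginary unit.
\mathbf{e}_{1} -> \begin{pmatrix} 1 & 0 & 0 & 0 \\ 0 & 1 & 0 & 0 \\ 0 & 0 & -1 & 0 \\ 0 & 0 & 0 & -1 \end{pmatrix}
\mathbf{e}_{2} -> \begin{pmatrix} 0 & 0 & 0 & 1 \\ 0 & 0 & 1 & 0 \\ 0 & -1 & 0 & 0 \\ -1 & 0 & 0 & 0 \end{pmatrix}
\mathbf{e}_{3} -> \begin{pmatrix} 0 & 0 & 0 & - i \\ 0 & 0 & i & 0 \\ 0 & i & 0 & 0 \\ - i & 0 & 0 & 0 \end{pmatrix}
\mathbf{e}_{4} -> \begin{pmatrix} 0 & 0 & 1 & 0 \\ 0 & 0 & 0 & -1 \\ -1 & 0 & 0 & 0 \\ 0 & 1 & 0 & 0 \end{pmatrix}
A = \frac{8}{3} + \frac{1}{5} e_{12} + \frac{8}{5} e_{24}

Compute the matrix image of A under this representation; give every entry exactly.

Bivector images (products of the table entries): rho(e_{12}) = rho(\mathbf{e}_{1})rho(\mathbf{e}_{2}) = \begin{pmatrix} 0 & 0 & 0 & 1 \\ 0 & 0 & 1 & 0 \\ 0 & 1 & 0 & 0 \\ 1 & 0 & 0 & 0 \end{pmatrix}; rho(e_{24}) = rho(\mathbf{e}_{2})rho(\mathbf{e}_{4}) = \begin{pmatrix} 0 & 1 & 0 & 0 \\ -1 & 0 & 0 & 0 \\ 0 & 0 & 0 & 1 \\ 0 & 0 & -1 & 0 \end{pmatrix}.
M = (\frac{8}{3})*1 + (\frac{1}{5})*rho(e_{12}) + (\frac{8}{5})*rho(e_{24}), summed entrywise (1 is the identity matrix):
Answer: \begin{pmatrix} \frac{8}{3} & \frac{8}{5} & 0 & \frac{1}{5} \\ - \frac{8}{5} & \frac{8}{3} & \frac{1}{5} & 0 \\ 0 & \frac{1}{5} & \frac{8}{3} & \frac{8}{5} \\ \frac{1}{5} & 0 & - \frac{8}{5} & \frac{8}{3} \end{pmatrix}


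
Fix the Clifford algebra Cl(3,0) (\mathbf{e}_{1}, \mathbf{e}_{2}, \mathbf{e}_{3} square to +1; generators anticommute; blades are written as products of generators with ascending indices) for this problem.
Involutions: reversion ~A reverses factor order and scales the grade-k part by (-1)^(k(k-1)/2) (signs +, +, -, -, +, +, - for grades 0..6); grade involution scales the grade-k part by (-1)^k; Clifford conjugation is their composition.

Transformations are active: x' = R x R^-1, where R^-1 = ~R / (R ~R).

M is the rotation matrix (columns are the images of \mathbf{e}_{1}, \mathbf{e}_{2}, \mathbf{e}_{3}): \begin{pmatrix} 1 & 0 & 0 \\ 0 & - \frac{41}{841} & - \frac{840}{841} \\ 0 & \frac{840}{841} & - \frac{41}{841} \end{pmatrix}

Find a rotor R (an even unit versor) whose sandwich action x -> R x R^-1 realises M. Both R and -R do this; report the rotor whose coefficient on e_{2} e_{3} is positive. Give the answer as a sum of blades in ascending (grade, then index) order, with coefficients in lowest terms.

Method: write R = a + b12*e_{1} e_{2} + b13*e_{1} e_{3} + b23*e_{2} e_{3} with a^2 + b12^2 + b13^2 + b23^2 = 1 (so R^-1 = ~R). Expanding the columns R e_j ~R gives tr M = 4a^2 - 1 and, from the antisymmetric part, M21 - M12 = -4a*b12, M13 - M31 = 4a*b13, M32 - M23 = -4a*b23.
Here tr M = \frac{759}{841}, so a^2 = (1 + tr M)/4 = \frac{400}{841} and a = ±\frac{20}{29}. Taking a = \frac{20}{29}: M21 - M12 = 0, M13 - M31 = 0, M32 - M23 = \frac{1680}{841}, giving b12 = 0, b13 = 0, b23 = -\frac{21}{29}, i.e. R = \frac{20}{29} - \frac{21}{29} e_{2} e_{3}.
Its e_{2} e_{3} coefficient is negative, so report the other preimage -R.
Answer: -\frac{20}{29} + \frac{21}{29} e_{2} e_{3}. Sheet selection: the two-to-one cover makes ±R indistinguishable at the matrix level (trace \frac{759}{841}), so uniqueness comes from the required sign on e_{2} e_{3}.


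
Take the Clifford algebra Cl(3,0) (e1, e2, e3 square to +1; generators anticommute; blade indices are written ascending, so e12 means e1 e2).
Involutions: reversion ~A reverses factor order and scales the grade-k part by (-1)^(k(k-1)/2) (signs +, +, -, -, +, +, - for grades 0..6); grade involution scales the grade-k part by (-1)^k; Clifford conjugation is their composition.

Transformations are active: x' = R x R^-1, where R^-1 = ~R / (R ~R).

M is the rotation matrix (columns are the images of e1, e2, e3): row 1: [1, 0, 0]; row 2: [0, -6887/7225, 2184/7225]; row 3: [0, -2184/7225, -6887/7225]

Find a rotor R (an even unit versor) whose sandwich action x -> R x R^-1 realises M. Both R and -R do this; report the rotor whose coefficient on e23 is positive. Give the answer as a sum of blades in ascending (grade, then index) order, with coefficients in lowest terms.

Method: write R = a + b12*e12 + b13*e13 + b23*e23 with a^2 + b12^2 + b13^2 + b23^2 = 1 (so R^-1 = ~R). Expanding the columns R e_j ~R gives tr M = 4a^2 - 1 and, from the antisymmetric part, M21 - M12 = -4a*b12, M13 - M31 = 4a*b13, M32 - M23 = -4a*b23.
Here tr M = -6549/7225, so a^2 = (1 + tr M)/4 = 169/7225 and a = ±13/85. Taking a = 13/85: M21 - M12 = 0, M13 - M31 = 0, M32 - M23 = -4368/7225, giving b12 = 0, b13 = 0, b23 = 84/85, i.e. R = 13/85 + 84/85*e23.
Its e23 coefficient is already positive.
Answer: 13/85 + 84/85*e23. Sheet selection: the two-to-one cover makes ±R indistinguishable at the matrix level (trace -6549/7225), so uniqueness comes from the required sign on e23.


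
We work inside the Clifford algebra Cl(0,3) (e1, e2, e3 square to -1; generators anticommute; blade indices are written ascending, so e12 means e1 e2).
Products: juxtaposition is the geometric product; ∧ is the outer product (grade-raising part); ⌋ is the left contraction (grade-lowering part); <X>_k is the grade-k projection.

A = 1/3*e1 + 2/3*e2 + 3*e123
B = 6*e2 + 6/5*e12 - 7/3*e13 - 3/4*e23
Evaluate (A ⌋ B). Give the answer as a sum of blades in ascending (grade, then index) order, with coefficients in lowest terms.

step 1: -4 + 4/5*e1 - 2/5*e2 + 23/18*e3
Answer: -4 + 4/5*e1 - 2/5*e2 + 23/18*e3


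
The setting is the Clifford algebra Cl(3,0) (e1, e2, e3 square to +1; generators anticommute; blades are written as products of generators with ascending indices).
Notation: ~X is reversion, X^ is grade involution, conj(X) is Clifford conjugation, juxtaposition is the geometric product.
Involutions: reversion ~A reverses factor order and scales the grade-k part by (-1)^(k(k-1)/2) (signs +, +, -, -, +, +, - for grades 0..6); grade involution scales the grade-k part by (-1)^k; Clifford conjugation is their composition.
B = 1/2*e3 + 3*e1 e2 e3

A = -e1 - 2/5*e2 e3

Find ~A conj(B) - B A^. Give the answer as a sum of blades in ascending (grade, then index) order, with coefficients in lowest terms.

first term: -6/5*e1 - 1/5*e2 + 1/2*e1 e3 - 3*e2 e3
second term: 6/5*e1 + 1/5*e2 - 1/2*e1 e3 + 3*e2 e3
Answer: -12/5*e1 - 2/5*e2 + e1 e3 - 6*e2 e3


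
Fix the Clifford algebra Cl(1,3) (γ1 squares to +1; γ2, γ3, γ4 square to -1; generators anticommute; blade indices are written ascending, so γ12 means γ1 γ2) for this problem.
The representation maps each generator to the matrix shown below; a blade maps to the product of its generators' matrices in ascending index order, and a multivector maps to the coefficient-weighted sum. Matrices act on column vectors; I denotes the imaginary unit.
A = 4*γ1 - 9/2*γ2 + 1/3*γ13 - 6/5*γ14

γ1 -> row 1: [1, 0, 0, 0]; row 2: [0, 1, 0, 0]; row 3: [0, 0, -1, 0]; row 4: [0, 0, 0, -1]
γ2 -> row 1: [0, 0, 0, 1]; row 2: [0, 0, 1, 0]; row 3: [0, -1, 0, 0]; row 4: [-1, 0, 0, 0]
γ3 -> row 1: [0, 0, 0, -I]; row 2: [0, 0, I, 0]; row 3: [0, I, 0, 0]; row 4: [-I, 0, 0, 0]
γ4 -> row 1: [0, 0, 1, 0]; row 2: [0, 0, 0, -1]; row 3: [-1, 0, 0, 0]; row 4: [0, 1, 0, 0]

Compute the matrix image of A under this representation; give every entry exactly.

Bivector images (products of the table entries): rho(γ13) = rho(γ1)rho(γ3) = row 1: [0, 0, 0, -I]; row 2: [0, 0, I, 0]; row 3: [0, -I, 0, 0]; row 4: [I, 0, 0, 0]; rho(γ14) = rho(γ1)rho(γ4) = row 1: [0, 0, 1, 0]; row 2: [0, 0, 0, -1]; row 3: [1, 0, 0, 0]; row 4: [0, -1, 0, 0].
M = (4)*rho(γ1) + (-9/2)*rho(γ2) + (1/3)*rho(γ13) + (-6/5)*rho(γ14), summed entrywise:
Answer: row 1: [4, 0, -6/5, -9/2 - I/3]; row 2: [0, 4, -9/2 + I/3, 6/5]; row 3: [-6/5, 9/2 - I/3, -4, 0]; row 4: [9/2 + I/3, 6/5, 0, -4]


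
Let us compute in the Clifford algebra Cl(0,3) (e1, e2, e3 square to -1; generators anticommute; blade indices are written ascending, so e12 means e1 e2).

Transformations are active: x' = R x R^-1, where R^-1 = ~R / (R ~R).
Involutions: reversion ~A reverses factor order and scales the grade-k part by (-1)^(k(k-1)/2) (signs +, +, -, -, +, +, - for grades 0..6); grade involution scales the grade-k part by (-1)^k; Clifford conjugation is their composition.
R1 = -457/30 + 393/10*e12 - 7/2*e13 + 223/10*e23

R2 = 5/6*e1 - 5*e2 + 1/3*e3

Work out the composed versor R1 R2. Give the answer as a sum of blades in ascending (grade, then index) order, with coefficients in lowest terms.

Distribute over the terms of R2 (each basis-blade product reordered to ascending indices, repeated generators contracted through their squares):
R1 (5/6*e1) = -457/36*e1 + 131/4*e2 - 35/12*e3 + 223/12*e123
R1 (-5*e2) = 393/2*e1 + 457/6*e2 - 223/2*e3 - 35/2*e123
R1 (1/3*e3) = 7/6*e1 - 223/30*e2 - 457/90*e3 + 131/10*e123
Summing the partial products and collecting blades:
Answer: 6659/36*e1 + 6089/60*e2 - 21509/180*e3 + 851/60*e123


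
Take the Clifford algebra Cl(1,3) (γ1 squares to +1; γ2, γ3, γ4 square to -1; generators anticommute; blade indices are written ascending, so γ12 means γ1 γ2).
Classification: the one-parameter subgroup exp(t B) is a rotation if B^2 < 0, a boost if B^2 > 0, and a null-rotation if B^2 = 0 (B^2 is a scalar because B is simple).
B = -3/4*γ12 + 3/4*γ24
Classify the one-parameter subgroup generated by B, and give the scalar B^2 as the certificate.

B^2 term by term: the squares give (-3/4)^2*(γ12)^2 + (3/4)^2*(γ24)^2 = 9/16*(+1) + 9/16*(-1) = 0 (each basis 2-blade squares to minus the product of its generators' squares); cross terms between blades sharing an index anticommute and cancel. So B^2 = 0.
Answer: null-rotation, certificate B^2 = 0. Why this suffices: the scalar 0 survives any versor conjugation, so its sign alone determines the class however B is presented.


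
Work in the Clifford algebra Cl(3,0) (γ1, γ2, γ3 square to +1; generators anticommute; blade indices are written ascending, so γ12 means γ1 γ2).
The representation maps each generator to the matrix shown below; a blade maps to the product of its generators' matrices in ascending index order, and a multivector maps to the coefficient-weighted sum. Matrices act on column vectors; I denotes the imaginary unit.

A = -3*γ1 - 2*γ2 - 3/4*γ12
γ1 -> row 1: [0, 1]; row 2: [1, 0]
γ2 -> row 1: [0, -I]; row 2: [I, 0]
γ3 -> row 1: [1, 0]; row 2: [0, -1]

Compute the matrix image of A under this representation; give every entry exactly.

Bivector images (products of the table entries): rho(γ12) = rho(γ1)rho(γ2) = row 1: [I, 0]; row 2: [0, -I].
M = (-3)*rho(γ1) + (-2)*rho(γ2) + (-3/4)*rho(γ12), summed entrywise:
Answer: row 1: [-3*I/4, -3 + 2*I]; row 2: [-3 - 2*I, 3*I/4]


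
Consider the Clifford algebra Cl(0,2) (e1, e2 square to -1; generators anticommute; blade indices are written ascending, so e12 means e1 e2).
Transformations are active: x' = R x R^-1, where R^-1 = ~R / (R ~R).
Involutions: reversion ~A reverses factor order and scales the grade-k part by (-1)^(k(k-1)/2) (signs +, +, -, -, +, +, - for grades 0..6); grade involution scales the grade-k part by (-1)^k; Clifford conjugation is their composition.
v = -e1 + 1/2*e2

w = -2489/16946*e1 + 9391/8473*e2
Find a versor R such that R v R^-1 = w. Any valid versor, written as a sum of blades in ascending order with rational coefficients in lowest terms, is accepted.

Since q(v) = q(w) = -5/4, the sum R = v + w = -19435/16946*e1 + 27255/16946*e2 does the job whenever invertible.
Answer: -19435/16946*e1 + 27255/16946*e2


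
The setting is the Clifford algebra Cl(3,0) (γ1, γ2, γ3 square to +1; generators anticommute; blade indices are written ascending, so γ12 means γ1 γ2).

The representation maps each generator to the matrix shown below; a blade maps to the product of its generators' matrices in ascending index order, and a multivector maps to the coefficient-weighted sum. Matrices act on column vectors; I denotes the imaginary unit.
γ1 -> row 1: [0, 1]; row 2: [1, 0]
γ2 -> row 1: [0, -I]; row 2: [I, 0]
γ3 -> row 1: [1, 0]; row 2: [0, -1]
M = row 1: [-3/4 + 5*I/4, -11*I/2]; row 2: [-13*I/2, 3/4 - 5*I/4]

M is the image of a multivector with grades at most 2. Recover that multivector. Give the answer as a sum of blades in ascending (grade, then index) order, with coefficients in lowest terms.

Method: 1, rho(γ1), rho(γ2), rho(γ3) form a trace-orthogonal basis of the 2x2 complex matrices (tr(X Y) = 2 if X = Y, else 0), so M = m0*1 + m1*rho(γ1) + m2*rho(γ2) + m3*rho(γ3) with m0 = tr(M)/2 = 0, m1 = tr(M rho(γ1))/2 = -6*I, m2 = tr(M rho(γ2))/2 = -1/2, m3 = tr(M rho(γ3))/2 = -3/4 + 5*I/4.
Multiplying table entries, the bivector images are rho(γ12) = I*rho(γ3), rho(γ13) = -I*rho(γ2), rho(γ23) = I*rho(γ1); with real blade coefficients the real parts of m0..m3 are the coefficients of 1, γ1, γ2, γ3 and the imaginary parts give the bivectors (γ23: Im m1, γ13: -Im m2, γ12: Im m3).
Answer: -1/2*γ2 - 3/4*γ3 + 5/4*γ12 - 6*γ23


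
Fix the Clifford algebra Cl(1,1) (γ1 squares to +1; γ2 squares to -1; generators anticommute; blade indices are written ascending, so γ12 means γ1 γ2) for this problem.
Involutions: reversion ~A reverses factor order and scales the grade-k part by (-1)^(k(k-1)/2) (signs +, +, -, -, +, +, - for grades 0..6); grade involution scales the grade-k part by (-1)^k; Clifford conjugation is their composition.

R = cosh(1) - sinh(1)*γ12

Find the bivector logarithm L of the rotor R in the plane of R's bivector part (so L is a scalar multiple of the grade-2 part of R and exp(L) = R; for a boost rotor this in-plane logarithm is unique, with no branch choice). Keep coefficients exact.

The scalar part of R is cosh(1), so cosh pins the rapidity up to sign — the sign comes from the bivector part; dividing that part by sinh of the rapidity yields the plane, and the in-plane L = rapidity * plane is unique because the two sign choices cancel.
Concretely: cosh(rapidity) = cosh(1) gives rapidity = ±1, and since rapidity/sinh(rapidity) is even the sign is immaterial: L = (rapidity/sinh(rapidity)) * <R>_2 = (1/sinh(1)) * <R>_2.
Answer: -γ12


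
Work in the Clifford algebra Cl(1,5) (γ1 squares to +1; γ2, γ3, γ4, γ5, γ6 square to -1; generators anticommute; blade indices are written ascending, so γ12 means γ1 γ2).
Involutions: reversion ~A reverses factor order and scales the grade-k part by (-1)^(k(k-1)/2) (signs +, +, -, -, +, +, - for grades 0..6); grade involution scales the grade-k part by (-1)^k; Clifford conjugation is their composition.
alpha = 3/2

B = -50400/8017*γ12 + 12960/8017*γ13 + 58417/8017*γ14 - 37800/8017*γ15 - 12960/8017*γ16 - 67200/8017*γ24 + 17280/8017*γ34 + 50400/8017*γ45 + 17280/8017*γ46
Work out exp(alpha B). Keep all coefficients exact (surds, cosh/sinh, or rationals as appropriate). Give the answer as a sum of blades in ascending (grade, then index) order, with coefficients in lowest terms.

B^2 term by term: the squares give (-50400/8017)^2*(γ12)^2 + (12960/8017)^2*(γ13)^2 + (58417/8017)^2*(γ14)^2 + (-37800/8017)^2*(γ15)^2 + (-12960/8017)^2*(γ16)^2 + (-67200/8017)^2*(γ24)^2 + (17280/8017)^2*(γ34)^2 + (50400/8017)^2*(γ45)^2 + (17280/8017)^2*(γ46)^2 = 2540160000/64272289*(+1) + 167961600/64272289*(+1) + 3412545889/64272289*(+1) + 1428840000/64272289*(+1) + 167961600/64272289*(+1) + 4515840000/64272289*(-1) + 298598400/64272289*(-1) + 2540160000/64272289*(-1) + 298598400/64272289*(-1) = 1 (each basis 2-blade squares to minus the product of its generators' squares); cross terms between blades sharing an index anticommute and cancel; the commuting (index-disjoint) pairs give grade-4 terms 2*c*c'*(blade product), which cancel blade by blade — γ1234: -1741824000/64272289 + 1741824000/64272289 = 0; γ1245: -5080320000/64272289 + 5080320000/64272289 = 0; γ1246: -1741824000/64272289 + 1741824000/64272289 = 0; γ1345: 1306368000/64272289 - 1306368000/64272289 = 0; γ1346: 447897600/64272289 - 447897600/64272289 = 0; γ1456: 1306368000/64272289 - 1306368000/64272289 = 0 — confirming B is simple. So B^2 = 1.
B^2 = 1 — since the square is positive, the closed form is hyperbolic: l = 1, alpha*l = 3/2, so exp(alpha B) = cosh(3/2) + (sinh(3/2)/1)*B = cosh(3/2) + (sinh(3/2))*B.
Answer: cosh(3/2) - 50400*sinh(3/2)/8017*γ12 + 12960*sinh(3/2)/8017*γ13 + 58417*sinh(3/2)/8017*γ14 - 37800*sinh(3/2)/8017*γ15 - 12960*sinh(3/2)/8017*γ16 - 67200*sinh(3/2)/8017*γ24 + 17280*sinh(3/2)/8017*γ34 + 50400*sinh(3/2)/8017*γ45 + 17280*sinh(3/2)/8017*γ46


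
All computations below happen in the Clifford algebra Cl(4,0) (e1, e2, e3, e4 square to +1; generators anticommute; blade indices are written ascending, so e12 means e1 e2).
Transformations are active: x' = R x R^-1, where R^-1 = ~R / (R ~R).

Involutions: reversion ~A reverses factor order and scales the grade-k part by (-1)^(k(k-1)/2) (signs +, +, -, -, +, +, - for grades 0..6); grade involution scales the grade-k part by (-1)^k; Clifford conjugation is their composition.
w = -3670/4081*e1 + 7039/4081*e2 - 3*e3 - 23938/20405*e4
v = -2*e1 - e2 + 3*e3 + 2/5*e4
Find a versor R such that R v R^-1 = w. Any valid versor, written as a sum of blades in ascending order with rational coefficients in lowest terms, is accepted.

R = v + w = -11832/4081*e1 + 2958/4081*e2 - 15776/20405*e4 works: the equal norms (354/25) guarantee its sandwich swaps v into w.
Answer: -11832/4081*e1 + 2958/4081*e2 - 15776/20405*e4


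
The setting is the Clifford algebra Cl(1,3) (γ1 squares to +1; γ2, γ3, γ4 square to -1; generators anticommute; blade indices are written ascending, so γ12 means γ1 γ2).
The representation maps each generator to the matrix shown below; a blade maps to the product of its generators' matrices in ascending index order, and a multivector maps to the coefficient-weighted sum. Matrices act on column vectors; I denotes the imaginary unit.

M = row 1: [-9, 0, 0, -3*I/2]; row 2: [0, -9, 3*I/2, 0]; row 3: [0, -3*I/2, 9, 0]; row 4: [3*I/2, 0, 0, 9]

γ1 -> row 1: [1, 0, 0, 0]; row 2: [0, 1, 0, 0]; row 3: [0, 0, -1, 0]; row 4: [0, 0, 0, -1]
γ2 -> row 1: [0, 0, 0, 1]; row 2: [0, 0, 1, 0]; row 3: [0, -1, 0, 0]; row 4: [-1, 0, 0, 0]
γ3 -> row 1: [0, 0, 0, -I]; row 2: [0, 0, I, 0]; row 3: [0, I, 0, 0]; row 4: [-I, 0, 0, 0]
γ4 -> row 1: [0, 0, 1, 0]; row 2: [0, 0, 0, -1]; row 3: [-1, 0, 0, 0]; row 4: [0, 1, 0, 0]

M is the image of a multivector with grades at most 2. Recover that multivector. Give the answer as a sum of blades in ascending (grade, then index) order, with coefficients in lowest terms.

Method: the blade images are trace-orthogonal — tr(rho(e_A) rho(e_B)^-1) = 4 if A = B and 0 otherwise — and rho(e_A)^-1 = (e_A)^2 * rho(e_A) with (e_A)^2 = +1 or -1, so the coefficient of e_A in the preimage is (e_A)^2 * tr(M rho(e_A))/4.
Nonzero projections over blades of grade <= 2: γ1: (γ1)^2 = +1, tr(M rho(γ1)) = -36, coefficient -9; γ13: (γ13)^2 = +1, tr(M rho(γ13)) = 6, coefficient 3/2. Every other blade of grade <= 2 projects to 0.
Answer: -9*γ1 + 3/2*γ13


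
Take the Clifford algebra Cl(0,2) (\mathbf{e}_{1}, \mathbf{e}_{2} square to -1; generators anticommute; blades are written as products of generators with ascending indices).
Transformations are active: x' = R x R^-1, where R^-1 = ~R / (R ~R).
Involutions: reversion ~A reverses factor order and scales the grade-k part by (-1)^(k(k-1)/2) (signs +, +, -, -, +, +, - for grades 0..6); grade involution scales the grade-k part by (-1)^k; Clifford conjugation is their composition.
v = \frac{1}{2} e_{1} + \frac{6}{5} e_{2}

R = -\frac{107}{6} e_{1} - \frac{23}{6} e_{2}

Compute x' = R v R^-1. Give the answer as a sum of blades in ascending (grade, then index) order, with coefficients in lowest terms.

~R = -\frac{107}{6} e_{1} - \frac{23}{6} e_{2}, and R ~R = -\frac{5989}{18}, so R^-1 = ~R / (-\frac{5989}{18}).
R v = \frac{811}{60} - \frac{1169}{60} e_{1} e_{2}
Answer: \frac{28416}{29945} e_{1} - \frac{10643}{11978} e_{2}


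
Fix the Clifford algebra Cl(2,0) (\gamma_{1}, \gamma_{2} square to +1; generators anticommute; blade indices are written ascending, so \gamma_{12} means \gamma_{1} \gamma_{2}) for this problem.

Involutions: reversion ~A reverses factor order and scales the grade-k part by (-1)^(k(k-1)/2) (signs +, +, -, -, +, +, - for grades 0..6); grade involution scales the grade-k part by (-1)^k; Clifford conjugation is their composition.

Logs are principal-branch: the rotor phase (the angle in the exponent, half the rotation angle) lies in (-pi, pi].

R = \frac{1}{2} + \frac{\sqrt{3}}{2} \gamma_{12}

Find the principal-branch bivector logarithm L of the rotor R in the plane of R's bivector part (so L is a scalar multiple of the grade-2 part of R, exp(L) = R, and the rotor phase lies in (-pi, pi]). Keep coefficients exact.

The scalar part of R is \frac{1}{2}, which fixes the principal-branch rotor phase; the unit plane is then the bivector part divided by the sine of that phase, and L is that plane scaled by the phase.
Concretely: cos(phase) = \frac{1}{2} gives phase = ±\frac{\pi}{3}, and since phase/sin(phase) is even the sign is immaterial: L = (phase/sin(phase)) * <R>_2 = (\frac{2 \sqrt{3} \pi}{9}) * <R>_2.
Answer: \frac{\pi}{3} \gamma_{12}


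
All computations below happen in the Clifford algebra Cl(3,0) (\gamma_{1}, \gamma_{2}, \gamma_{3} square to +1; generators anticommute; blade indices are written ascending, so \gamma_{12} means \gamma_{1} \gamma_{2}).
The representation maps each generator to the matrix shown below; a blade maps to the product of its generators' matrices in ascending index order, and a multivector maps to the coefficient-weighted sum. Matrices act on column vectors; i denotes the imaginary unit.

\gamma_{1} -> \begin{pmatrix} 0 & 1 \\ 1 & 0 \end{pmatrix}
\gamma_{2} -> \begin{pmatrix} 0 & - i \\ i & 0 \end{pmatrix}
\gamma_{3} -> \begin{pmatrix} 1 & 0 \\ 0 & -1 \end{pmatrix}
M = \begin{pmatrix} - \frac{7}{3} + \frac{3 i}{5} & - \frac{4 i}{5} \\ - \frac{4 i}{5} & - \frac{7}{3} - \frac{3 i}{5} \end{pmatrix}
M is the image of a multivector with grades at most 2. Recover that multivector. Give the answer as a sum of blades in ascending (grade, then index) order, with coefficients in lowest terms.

Method: 1, rho(\gamma_{1}), rho(\gamma_{2}), rho(\gamma_{3}) form a trace-orthogonal basis of the 2x2 complex matrices (tr(X Y) = 2 if X = Y, else 0), so M = m0*1 + m1*rho(\gamma_{1}) + m2*rho(\gamma_{2}) + m3*rho(\gamma_{3}) with m0 = tr(M)/2 = - \frac{7}{3}, m1 = tr(M rho(\gamma_{1}))/2 = - \frac{4 i}{5}, m2 = tr(M rho(\gamma_{2}))/2 = 0, m3 = tr(M rho(\gamma_{3}))/2 = \frac{3 i}{5}.
Multiplying table entries, the bivector images are rho(\gamma_{12}) = i*rho(\gamma_{3}), rho(\gamma_{13}) = -i*rho(\gamma_{2}), rho(\gamma_{23}) = i*rho(\gamma_{1}); with real blade coefficients the real parts of m0..m3 are the coefficients of 1, \gamma_{1}, \gamma_{2}, \gamma_{3} and the imaginary parts give the bivectors (\gamma_{23}: Im m1, \gamma_{13}: -Im m2, \gamma_{12}: Im m3).
Answer: -\frac{7}{3} + \frac{3}{5} \gamma_{12} - \frac{4}{5} \gamma_{23}
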